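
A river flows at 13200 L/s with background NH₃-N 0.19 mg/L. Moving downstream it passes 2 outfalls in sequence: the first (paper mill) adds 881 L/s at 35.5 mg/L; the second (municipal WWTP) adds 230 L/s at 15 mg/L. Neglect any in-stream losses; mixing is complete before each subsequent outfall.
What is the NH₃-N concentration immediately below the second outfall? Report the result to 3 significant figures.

2.60 mg/L

Below outfall 1: Q → 14080 L/s, C = (13200·0.1900 + 881.0·35.50)/14080 = 2.399 mg/L.
Below outfall 2: Q → 14310 L/s, C = (14080·2.399 + 230.0·15.00)/14310 = 2.602 mg/L.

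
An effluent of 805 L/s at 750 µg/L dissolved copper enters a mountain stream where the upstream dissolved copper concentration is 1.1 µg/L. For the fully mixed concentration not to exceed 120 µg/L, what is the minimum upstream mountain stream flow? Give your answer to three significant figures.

4270 L/s

Set C_mix = 120: (Q·1.100 + 805.0·750.0) / (Q + 805.0) = 120
→ Q = 805.0·(750.0 − 120)/(120 − 1.100) = 4265 L/s.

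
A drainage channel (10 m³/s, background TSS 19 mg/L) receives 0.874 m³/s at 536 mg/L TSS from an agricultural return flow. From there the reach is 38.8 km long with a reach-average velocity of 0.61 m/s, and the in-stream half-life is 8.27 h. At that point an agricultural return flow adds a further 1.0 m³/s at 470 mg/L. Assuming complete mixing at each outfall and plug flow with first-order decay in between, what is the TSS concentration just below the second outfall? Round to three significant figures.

After mixing, C = (10.00·19.00 + 0.8740·536.0) / 10.87 = 658.5/10.87 = 60.55 mg/L; combined flow 10.87 m³/s.
Travel time t = 38.8·1000 / 0.61 = 63610 s = 17.67 h.
Half-life 8.27 h → k = ln 2 / 8.27 = 0.08381 h⁻¹ = 2.012 d⁻¹.
Decay over the reach: 60.55·exp(−kt) = 60.55·0.2274 = 13.77 mg/L.
At the second outfall, C = (10.87·13.77 + 1.000·470.0) / (10.87 + 1.000) = 52.19 mg/L.

52.2 mg/L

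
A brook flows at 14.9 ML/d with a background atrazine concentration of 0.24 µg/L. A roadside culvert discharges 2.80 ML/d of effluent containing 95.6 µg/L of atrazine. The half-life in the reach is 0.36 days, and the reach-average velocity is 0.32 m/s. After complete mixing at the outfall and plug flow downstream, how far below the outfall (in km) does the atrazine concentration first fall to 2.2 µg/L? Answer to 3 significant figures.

27.9 km

After mixing, C = (14.90·0.2400 + 2.800·95.60) / 17.70 = 271.3/17.70 = 15.33 µg/L.
Half-life 0.36 d → k = ln 2 / 0.36 = 1.925 d⁻¹.
Set 15.33·exp(−k·t) = 2.2 → t = ln(15.33/2.2)/k = 87100 s = 24.19 h.
Distance = v·t = 0.32·87100 = 27870 m = 27.87 km.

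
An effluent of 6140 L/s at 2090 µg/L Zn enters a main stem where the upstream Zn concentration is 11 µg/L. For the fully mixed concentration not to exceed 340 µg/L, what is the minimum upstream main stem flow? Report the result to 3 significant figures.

32700 L/s

Set C_mix = 340: (Q·11.00 + 6140·2090) / (Q + 6140) = 340
→ Q = 6140·(2090 − 340)/(340 − 11.00) = 32660 L/s.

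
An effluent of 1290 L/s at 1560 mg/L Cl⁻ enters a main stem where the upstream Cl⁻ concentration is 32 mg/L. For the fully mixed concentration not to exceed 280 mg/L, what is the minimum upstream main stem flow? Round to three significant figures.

Set C_mix = 280: (Q·32.00 + 1290·1560) / (Q + 1290) = 280
→ Q = 1290·(1560 − 280)/(280 − 32.00) = 6658 L/s.

6660 L/s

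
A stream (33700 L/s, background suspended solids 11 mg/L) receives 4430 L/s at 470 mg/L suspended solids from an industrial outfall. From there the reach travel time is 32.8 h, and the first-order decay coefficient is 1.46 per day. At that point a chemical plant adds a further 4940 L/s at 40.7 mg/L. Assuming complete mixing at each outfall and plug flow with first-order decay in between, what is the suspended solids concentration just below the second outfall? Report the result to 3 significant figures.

12.4 mg/L

Conservation of mass: C = (33700·11.00 + 4430·470.0) / 38130 = 2453000/38130 = 64.33 mg/L; combined flow 38130 L/s.
Decay over the reach: 64.33·exp(−kt) = 64.33·0.1360 = 8.746 mg/L.
At the second outfall, C = (38130·8.746 + 4940·40.70) / (38130 + 4940) = 12.41 mg/L.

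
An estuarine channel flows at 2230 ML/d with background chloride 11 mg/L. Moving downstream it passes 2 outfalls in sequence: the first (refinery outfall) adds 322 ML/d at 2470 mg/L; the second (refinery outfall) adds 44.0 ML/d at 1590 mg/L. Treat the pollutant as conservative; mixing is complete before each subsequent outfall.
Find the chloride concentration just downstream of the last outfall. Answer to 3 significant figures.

343 mg/L

Outfall 1: combined Q = 2552 ML/d; C = (2230·11.00 + 322.0·2470)/2552 = 321.3 mg/L.
Outfall 2: combined Q = 2596 ML/d; C = (2552·321.3 + 44.00·1590)/2596 = 342.8 mg/L.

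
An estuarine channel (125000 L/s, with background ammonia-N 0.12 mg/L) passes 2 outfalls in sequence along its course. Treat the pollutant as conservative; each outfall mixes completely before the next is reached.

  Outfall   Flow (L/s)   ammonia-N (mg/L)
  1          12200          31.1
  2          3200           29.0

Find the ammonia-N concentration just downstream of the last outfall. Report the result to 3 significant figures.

After outfall 1: Q = 125000 + 12200 = 137200 L/s; C = (125000·0.1200 + 12200·31.10)/137200 = 2.875 mg/L.
After outfall 2: Q = 137200 + 3200 = 140400 L/s; C = (137200·2.875 + 3200·29.00)/140400 = 3.470 mg/L.

3.47 mg/L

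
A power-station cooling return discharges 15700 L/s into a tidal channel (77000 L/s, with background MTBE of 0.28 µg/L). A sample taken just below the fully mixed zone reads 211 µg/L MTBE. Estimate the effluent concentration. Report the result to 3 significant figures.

1240 µg/L

Mass balance: 77000·0.2800 + 15700·Cₑ = 92700·211.0
→ Cₑ = (92700·211.0 − 77000·0.2800) / 15700 = 1244 µg/L.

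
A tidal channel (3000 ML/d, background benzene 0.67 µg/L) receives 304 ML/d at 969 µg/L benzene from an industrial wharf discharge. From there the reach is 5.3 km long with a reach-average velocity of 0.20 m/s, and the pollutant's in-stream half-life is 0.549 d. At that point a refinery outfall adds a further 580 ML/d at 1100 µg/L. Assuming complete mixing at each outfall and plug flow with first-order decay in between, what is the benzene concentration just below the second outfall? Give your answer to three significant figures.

Flow-weighted average: C = (3000·0.6700 + 304.0·969.0) / 3304 = 296600/3304 = 89.77 µg/L; combined flow 3304 ML/d.
Travel time t = 5.3·1000 / 0.20 = 26500 s = 7.361 h.
Half-life 0.549 d → k = ln 2 / 0.549 = 1.263 d⁻¹.
First-order decay: C = 89.77·exp(−k·t) = 89.77·0.6789 = 60.94 µg/L.
Second outfall: C = (3304·60.94 + 580.0·1100)/3884 = 216.1 µg/L.

216 µg/L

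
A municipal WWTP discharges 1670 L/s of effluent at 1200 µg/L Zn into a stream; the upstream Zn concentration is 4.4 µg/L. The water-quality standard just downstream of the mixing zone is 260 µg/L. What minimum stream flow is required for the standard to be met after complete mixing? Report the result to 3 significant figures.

Set C_mix = 260: (Q·4.400 + 1670·1200) / (Q + 1670) = 260
→ Q = 1670·(1200 − 260)/(260 − 4.400) = 6142 L/s.

6140 L/s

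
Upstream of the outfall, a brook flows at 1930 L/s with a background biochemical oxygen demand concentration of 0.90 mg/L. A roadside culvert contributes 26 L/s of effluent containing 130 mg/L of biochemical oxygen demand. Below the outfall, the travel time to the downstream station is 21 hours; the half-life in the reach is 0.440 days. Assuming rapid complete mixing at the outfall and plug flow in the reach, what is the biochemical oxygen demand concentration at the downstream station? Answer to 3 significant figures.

0.659 mg/L

After mixing, C = (1930·0.9000 + 26.00·130.0) / 1956 = 5117/1956 = 2.616 mg/L.
Half-life 0.440 d → k = ln 2 / 0.440 = 1.575 d⁻¹.
Applying C = C₀e^(−kt): 2.616 × 0.2520 = 0.6592 mg/L.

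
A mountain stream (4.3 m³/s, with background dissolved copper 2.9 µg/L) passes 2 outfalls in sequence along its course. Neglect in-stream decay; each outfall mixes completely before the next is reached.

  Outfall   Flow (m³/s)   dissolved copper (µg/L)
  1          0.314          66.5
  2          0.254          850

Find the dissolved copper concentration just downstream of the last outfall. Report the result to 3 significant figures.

Below outfall 1: Q → 4.614 m³/s, C = (4.300·2.900 + 0.3140·66.50)/4.614 = 7.228 µg/L.
Below outfall 2: Q → 4.868 m³/s, C = (4.614·7.228 + 0.2540·850.0)/4.868 = 51.20 µg/L.

51.2 µg/L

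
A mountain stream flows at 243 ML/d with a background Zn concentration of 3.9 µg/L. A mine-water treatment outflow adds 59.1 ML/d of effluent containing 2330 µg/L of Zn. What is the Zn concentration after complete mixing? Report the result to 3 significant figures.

After mixing, C = (243.0·3.900 + 59.10·2330) / 302.1 = 138700/302.1 = 459.0 µg/L.

459 µg/L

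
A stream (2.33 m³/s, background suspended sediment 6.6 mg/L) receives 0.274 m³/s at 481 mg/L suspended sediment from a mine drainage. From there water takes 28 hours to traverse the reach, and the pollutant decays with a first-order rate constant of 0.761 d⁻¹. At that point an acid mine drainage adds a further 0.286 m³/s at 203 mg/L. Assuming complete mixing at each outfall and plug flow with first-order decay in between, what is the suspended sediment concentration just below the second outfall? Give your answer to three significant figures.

Mass balance: C = (2.330·6.600 + 0.2740·481.0) / 2.604 = 147.2/2.604 = 56.52 mg/L; combined flow 2.604 m³/s.
After decay, C = 56.52 × e^(−kt) = 56.52 × 0.4115 = 23.26 mg/L.
At the second outfall, C = (2.604·23.26 + 0.2860·203.0) / (2.604 + 0.2860) = 41.05 mg/L.

41.0 mg/L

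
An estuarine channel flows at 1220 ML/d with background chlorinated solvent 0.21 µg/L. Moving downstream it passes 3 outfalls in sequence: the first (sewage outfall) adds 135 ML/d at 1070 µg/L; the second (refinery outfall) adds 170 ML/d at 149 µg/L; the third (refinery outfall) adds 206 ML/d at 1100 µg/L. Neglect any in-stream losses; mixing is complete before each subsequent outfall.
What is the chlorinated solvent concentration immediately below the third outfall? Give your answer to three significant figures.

229 µg/L

Outfall 1: combined Q = 1355 ML/d; C = (1220·0.2100 + 135.0·1070)/1355 = 106.8 µg/L.
Outfall 2: combined Q = 1525 ML/d; C = (1355·106.8 + 170.0·149.0)/1525 = 111.5 µg/L.
Outfall 3: combined Q = 1731 ML/d; C = (1525·111.5 + 206.0·1100)/1731 = 229.1 µg/L.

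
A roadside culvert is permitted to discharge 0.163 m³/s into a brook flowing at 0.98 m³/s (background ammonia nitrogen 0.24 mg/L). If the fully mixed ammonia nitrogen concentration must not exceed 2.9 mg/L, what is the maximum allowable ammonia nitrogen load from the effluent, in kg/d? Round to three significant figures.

266 kg/d

Mass balance at the limit: 0.9800·0.2400 + 0.1630·Cₑ = 1.143·2.9 → Cₑ = 18.89 mg/L.
Load = 0.1630 m³/s × 18.89 g/m³ × 86 400 s/d = 266.1 kg/d.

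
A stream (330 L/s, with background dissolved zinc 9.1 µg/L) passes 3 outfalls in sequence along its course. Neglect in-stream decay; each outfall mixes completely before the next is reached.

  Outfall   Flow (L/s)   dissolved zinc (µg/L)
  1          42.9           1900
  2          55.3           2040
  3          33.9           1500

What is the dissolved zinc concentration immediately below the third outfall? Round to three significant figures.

537 µg/L

After outfall 1: Q = 330.0 + 42.90 = 372.9 L/s; C = (330.0·9.100 + 42.90·1900)/372.9 = 226.6 µg/L.
After outfall 2: Q = 372.9 + 55.30 = 428.2 L/s; C = (372.9·226.6 + 55.30·2040)/428.2 = 460.8 µg/L.
After outfall 3: Q = 428.2 + 33.90 = 462.1 L/s; C = (428.2·460.8 + 33.90·1500)/462.1 = 537.1 µg/L.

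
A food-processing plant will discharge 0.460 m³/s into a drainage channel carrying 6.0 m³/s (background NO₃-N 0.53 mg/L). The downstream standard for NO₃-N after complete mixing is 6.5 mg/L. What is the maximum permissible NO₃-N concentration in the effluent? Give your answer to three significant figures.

At the limit, (Qr·Cr + Qe·Cₑ)/(Qr + Qe) = 6.5:
Cₑ = (6.460·6.5 − 6.000·0.5300) / 0.4600 = 84.37 mg/L.

84.4 mg/L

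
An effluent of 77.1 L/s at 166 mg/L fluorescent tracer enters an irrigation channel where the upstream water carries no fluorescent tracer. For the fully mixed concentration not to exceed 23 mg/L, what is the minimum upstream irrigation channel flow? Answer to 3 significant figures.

Set C_mix = 23: (Q·0 + 77.10·166.0) / (Q + 77.10) = 23
→ Q = 77.10·(166.0 − 23)/(23 − 0) = 479.4 L/s.

479 L/s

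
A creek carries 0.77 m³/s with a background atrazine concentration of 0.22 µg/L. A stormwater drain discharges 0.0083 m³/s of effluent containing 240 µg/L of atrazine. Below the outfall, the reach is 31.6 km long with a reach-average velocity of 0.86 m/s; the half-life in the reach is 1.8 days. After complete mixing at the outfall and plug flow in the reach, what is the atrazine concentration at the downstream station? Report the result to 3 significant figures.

2.36 µg/L

Conservation of mass: C = (0.7700·0.2200 + 0.008300·240.0) / 0.7783 = 2.161/0.7783 = 2.777 µg/L.
Travel time t = 31.6·1000 / 0.86 = 36740 s = 10.21 h.
Half-life 1.8 d → k = ln 2 / 1.8 = 0.3851 d⁻¹.
After decay, C = 2.777 × e^(−kt) = 2.777 × 0.8489 = 2.358 µg/L.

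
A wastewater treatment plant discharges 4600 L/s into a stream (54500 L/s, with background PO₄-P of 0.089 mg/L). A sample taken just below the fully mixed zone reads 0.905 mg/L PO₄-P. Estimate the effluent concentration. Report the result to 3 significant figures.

10.6 mg/L

Mass balance: 54500·0.08900 + 4600·Cₑ = 59100·0.9050
→ Cₑ = (59100·0.9050 − 54500·0.08900) / 4600 = 10.57 mg/L.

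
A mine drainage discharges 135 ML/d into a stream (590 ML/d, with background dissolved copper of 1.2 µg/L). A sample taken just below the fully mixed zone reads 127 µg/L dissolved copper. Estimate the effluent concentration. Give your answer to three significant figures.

Mass balance: 590.0·1.200 + 135.0·Cₑ = 725.0·127.0
→ Cₑ = (725.0·127.0 − 590.0·1.200) / 135.0 = 676.8 µg/L.

677 µg/L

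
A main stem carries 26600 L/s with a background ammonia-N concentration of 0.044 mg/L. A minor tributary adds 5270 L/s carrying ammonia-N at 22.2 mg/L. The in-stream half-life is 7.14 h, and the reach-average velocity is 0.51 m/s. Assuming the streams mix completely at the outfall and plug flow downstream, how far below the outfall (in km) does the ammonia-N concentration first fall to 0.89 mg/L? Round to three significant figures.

27.0 km

Mixed concentration C = ΣQC/ΣQ = (26600·0.04400 + 5270·22.20) / 31870 = 118200/31870 = 3.708 mg/L.
Half-life 7.14 h → k = ln 2 / 7.14 = 0.09708 h⁻¹ = 2.330 d⁻¹.
Set 3.708·exp(−k·t) = 0.89 → t = ln(3.708/0.89)/k = 52920 s = 14.70 h.
Distance = v·t = 0.51·52920 = 26990 m = 26.99 km.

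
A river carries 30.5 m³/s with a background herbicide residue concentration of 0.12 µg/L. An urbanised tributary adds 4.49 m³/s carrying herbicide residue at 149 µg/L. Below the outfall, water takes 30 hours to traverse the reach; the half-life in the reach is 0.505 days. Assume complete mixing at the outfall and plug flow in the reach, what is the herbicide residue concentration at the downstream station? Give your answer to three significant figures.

3.46 µg/L

Conservation of mass: C = (30.50·0.1200 + 4.490·149.0) / 34.99 = 672.7/34.99 = 19.22 µg/L.
Half-life 0.505 d → k = ln 2 / 0.505 = 1.373 d⁻¹.
First-order decay: C = 19.22·exp(−k·t) = 19.22·0.1798 = 3.457 µg/L.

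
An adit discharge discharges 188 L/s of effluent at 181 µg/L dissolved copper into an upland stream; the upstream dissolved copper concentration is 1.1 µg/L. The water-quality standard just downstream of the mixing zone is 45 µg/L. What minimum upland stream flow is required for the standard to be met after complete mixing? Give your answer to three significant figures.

582 L/s

Set C_mix = 45: (Q·1.100 + 188.0·181.0) / (Q + 188.0) = 45
→ Q = 188.0·(181.0 − 45)/(45 − 1.100) = 582.4 L/s.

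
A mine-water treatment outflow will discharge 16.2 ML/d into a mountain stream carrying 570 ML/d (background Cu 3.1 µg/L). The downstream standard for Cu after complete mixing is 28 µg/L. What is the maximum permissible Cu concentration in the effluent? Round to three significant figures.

At the limit, (Qr·Cr + Qe·Cₑ)/(Qr + Qe) = 28:
Cₑ = (586.2·28 − 570.0·3.100) / 16.20 = 904.1 µg/L.

904 µg/L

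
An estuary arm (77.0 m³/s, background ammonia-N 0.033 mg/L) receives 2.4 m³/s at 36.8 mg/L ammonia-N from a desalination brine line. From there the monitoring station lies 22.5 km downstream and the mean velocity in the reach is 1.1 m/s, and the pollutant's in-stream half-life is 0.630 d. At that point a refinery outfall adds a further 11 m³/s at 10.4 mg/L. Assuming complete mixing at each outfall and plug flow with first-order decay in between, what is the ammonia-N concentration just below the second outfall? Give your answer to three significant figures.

Mass balance: C = (77.00·0.03300 + 2.400·36.80) / 79.40 = 90.86/79.40 = 1.144 mg/L; combined flow 79.40 m³/s.
Travel time t = 22.5·1000 / 1.1 = 20450 s = 5.682 h.
Half-life 0.630 d → k = ln 2 / 0.630 = 1.100 d⁻¹.
Decay over the reach: 1.144·exp(−kt) = 1.144·0.7707 = 0.8819 mg/L.
Second outfall: C = (79.40·0.8819 + 11.00·10.40)/90.40 = 2.040 mg/L.

2.04 mg/L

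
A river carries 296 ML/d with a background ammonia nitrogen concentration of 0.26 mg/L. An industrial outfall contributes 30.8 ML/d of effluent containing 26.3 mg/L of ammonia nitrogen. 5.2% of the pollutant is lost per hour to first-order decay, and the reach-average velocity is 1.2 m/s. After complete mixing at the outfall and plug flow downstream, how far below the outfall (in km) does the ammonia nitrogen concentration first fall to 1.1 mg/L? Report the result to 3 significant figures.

Mass balance: C = (296.0·0.2600 + 30.80·26.30) / 326.8 = 887.0/326.8 = 2.714 mg/L.
5.2%/h lost → k = −ln(1 − 0.052) = 0.05340 h⁻¹.
Set 2.714·exp(−k·t) = 1.1 → t = ln(2.714/1.1)/k = 60890 s = 16.91 h.
Distance = v·t = 1.2·60890 = 73070 m = 73.07 km.

73.1 km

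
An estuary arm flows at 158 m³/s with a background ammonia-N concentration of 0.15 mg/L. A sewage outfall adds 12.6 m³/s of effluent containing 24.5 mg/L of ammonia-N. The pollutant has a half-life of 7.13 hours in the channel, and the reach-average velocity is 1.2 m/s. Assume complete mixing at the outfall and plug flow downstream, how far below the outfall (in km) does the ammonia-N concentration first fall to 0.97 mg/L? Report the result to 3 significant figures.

31.0 km

Mixed concentration C = ΣQC/ΣQ = (158.0·0.1500 + 12.60·24.50) / 170.6 = 332.4/170.6 = 1.948 mg/L.
Half-life 7.13 h → k = ln 2 / 7.13 = 0.09722 h⁻¹ = 2.333 d⁻¹.
Set 1.948·exp(−k·t) = 0.97 → t = ln(1.948/0.97)/k = 25830 s = 7.175 h.
Distance = v·t = 1.2·25830 = 30990 m = 30.99 km.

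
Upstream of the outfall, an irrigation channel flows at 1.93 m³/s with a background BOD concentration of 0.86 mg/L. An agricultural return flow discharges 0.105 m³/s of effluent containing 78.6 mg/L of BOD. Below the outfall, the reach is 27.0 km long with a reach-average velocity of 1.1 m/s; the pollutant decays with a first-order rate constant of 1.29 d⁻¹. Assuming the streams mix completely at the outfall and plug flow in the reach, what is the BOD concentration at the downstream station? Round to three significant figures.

3.38 mg/L

Mass balance: C = (1.930·0.8600 + 0.1050·78.60) / 2.035 = 9.913/2.035 = 4.871 mg/L.
Travel time t = 27.0·1000 / 1.1 = 24550 s = 6.818 h.
After decay, C = 4.871 × e^(−kt) = 4.871 × 0.6932 = 3.377 mg/L.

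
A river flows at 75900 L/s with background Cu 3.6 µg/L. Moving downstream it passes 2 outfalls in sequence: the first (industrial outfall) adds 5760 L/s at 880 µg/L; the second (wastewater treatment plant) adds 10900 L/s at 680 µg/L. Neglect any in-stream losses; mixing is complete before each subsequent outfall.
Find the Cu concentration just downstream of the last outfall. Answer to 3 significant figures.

Outfall 1: combined Q = 81660 L/s; C = (75900·3.600 + 5760·880.0)/81660 = 65.42 µg/L.
Outfall 2: combined Q = 92560 L/s; C = (81660·65.42 + 10900·680.0)/92560 = 137.8 µg/L.

138 µg/L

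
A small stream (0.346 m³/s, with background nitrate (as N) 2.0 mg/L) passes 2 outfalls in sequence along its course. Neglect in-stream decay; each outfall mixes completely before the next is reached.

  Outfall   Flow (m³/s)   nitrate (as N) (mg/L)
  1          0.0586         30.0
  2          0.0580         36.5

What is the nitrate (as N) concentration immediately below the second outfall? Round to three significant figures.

9.87 mg/L

Below outfall 1: Q → 0.4046 m³/s, C = (0.3460·2.000 + 0.05860·30.00)/0.4046 = 6.055 mg/L.
Below outfall 2: Q → 0.4626 m³/s, C = (0.4046·6.055 + 0.05800·36.50)/0.4626 = 9.872 mg/L.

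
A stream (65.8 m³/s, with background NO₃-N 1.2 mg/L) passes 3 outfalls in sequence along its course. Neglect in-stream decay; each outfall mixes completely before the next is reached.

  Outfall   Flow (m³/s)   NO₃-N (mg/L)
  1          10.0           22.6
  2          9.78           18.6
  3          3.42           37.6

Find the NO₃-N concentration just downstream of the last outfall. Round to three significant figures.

After outfall 1: Q = 65.80 + 10.00 = 75.80 m³/s; C = (65.80·1.200 + 10.00·22.60)/75.80 = 4.023 mg/L.
After outfall 2: Q = 75.80 + 9.780 = 85.58 m³/s; C = (75.80·4.023 + 9.780·18.60)/85.58 = 5.689 mg/L.
After outfall 3: Q = 85.58 + 3.420 = 89.00 m³/s; C = (85.58·5.689 + 3.420·37.60)/89.00 = 6.915 mg/L.

6.92 mg/L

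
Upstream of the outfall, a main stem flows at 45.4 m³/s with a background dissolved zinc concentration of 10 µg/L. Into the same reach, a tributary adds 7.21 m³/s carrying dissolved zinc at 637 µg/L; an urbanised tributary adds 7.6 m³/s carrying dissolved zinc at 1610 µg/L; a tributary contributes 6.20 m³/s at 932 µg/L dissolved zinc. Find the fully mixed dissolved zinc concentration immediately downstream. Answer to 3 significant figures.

347 µg/L

Mass balance: C = (45.40·10.00 + 7.210·637.0 + 7.600·1610 + 6.200·932.0) / 66.41 = 23060/66.41 = 347.3 µg/L.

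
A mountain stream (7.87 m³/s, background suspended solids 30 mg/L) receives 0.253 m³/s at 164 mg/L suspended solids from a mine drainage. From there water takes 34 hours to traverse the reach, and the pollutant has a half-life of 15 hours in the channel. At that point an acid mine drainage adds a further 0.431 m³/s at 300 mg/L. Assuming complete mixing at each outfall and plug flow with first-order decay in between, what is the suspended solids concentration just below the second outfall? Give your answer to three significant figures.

21.9 mg/L

Mass balance: C = (7.870·30.00 + 0.2530·164.0) / 8.123 = 277.6/8.123 = 34.17 mg/L; combined flow 8.123 m³/s.
Half-life 15 h → k = ln 2 / 15 = 0.04621 h⁻¹ = 1.109 d⁻¹.
Applying C = C₀e^(−kt): 34.17 × 0.2078 = 7.102 mg/L.
Second outfall: C = (8.123·7.102 + 0.4310·300.0)/8.554 = 21.86 mg/L.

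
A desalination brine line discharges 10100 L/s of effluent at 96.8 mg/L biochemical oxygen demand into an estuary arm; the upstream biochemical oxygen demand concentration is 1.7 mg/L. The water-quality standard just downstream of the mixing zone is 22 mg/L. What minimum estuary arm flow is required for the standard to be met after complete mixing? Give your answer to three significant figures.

37200 L/s

Set C_mix = 22: (Q·1.700 + 10100·96.80) / (Q + 10100) = 22
→ Q = 10100·(96.80 − 22)/(22 − 1.700) = 37220 L/s.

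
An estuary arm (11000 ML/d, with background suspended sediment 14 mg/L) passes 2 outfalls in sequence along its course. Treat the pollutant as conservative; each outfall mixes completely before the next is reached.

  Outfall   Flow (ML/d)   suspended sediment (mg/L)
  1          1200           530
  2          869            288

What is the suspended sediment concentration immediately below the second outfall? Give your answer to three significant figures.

Below outfall 1: Q → 12200 ML/d, C = (11000·14.00 + 1200·530.0)/12200 = 64.75 mg/L.
Below outfall 2: Q → 13070 ML/d, C = (12200·64.75 + 869.0·288.0)/13070 = 79.60 mg/L.

79.6 mg/L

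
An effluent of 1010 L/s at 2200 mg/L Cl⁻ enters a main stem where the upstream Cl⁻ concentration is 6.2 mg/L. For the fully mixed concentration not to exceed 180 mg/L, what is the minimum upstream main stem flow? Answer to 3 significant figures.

Set C_mix = 180: (Q·6.200 + 1010·2200) / (Q + 1010) = 180
→ Q = 1010·(2200 − 180)/(180 − 6.200) = 11740 L/s.

11700 L/s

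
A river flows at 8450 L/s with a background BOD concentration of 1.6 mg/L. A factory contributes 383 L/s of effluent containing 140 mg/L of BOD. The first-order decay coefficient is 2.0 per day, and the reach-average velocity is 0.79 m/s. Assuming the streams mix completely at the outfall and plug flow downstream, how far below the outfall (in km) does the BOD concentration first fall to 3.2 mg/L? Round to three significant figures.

29.5 km

After mixing, C = (8450·1.600 + 383.0·140.0) / 8833 = 67140/8833 = 7.601 mg/L.
Set 7.601·exp(−k·t) = 3.2 → t = ln(7.601/3.2)/k = 37370 s = 10.38 h.
Distance = v·t = 0.79·37370 = 29530 m = 29.53 km.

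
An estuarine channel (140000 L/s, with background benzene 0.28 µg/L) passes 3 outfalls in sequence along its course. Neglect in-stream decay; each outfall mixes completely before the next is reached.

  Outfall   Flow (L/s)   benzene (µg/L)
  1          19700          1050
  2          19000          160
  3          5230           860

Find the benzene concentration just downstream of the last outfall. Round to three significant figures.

154 µg/L

Below outfall 1: Q → 159700 L/s, C = (140000·0.2800 + 19700·1050)/159700 = 129.8 µg/L.
Below outfall 2: Q → 178700 L/s, C = (159700·129.8 + 19000·160.0)/178700 = 133.0 µg/L.
Below outfall 3: Q → 183900 L/s, C = (178700·133.0 + 5230·860.0)/183900 = 153.7 µg/L.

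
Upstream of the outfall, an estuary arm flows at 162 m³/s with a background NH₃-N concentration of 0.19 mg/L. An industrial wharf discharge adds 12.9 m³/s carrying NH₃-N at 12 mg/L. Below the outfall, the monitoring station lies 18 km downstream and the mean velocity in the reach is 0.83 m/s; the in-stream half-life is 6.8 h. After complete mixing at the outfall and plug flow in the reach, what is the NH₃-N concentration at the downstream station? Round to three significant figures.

0.574 mg/L

Mass balance: C = (162.0·0.1900 + 12.90·12.00) / 174.9 = 185.6/174.9 = 1.061 mg/L.
Travel time t = 18·1000 / 0.83 = 21690 s = 6.024 h.
Half-life 6.8 h → k = ln 2 / 6.8 = 0.1019 h⁻¹ = 2.446 d⁻¹.
After decay, C = 1.061 × e^(−kt) = 1.061 × 0.5412 = 0.5742 mg/L.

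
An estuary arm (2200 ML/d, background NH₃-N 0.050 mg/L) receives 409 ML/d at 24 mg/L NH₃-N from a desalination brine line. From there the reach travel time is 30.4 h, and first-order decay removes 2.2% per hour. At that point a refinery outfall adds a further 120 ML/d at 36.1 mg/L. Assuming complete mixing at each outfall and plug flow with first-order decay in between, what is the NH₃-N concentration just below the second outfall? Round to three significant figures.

Flow-weighted average: C = (2200·0.05000 + 409.0·24.00) / 2609 = 9926/2609 = 3.805 mg/L; combined flow 2609 ML/d.
2.2%/h lost → k = −ln(1 − 0.022) = 0.02225 h⁻¹.
After decay, C = 3.805 × e^(−kt) = 3.805 × 0.5085 = 1.935 mg/L.
Second outfall: C = (2609·1.935 + 120.0·36.10)/2729 = 3.437 mg/L.

3.44 mg/L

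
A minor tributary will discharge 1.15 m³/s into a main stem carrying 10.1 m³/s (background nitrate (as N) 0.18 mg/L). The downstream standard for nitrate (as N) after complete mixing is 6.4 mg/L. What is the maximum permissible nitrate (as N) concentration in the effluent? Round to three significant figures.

At the limit, (Qr·Cr + Qe·Cₑ)/(Qr + Qe) = 6.4:
Cₑ = (11.25·6.4 − 10.10·0.1800) / 1.150 = 61.03 mg/L.

61.0 mg/L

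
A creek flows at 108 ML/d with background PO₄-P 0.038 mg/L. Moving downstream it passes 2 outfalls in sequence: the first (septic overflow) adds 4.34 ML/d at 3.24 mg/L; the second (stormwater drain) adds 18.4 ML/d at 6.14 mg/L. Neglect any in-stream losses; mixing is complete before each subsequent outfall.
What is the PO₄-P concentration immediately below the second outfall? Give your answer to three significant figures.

1.00 mg/L

Outfall 1: combined Q = 112.3 ML/d; C = (108.0·0.03800 + 4.340·3.240)/112.3 = 0.1617 mg/L.
Outfall 2: combined Q = 130.7 ML/d; C = (112.3·0.1617 + 18.40·6.140)/130.7 = 1.003 mg/L.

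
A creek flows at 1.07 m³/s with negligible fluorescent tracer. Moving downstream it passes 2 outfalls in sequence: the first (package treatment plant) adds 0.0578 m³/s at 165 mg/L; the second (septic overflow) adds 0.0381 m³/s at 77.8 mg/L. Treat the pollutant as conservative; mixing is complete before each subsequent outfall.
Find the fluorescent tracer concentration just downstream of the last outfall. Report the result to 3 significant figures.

After outfall 1: Q = 1.070 + 0.05780 = 1.128 m³/s; C = (1.070·0 + 0.05780·165.0)/1.128 = 8.456 mg/L.
After outfall 2: Q = 1.128 + 0.03810 = 1.166 m³/s; C = (1.128·8.456 + 0.03810·77.80)/1.166 = 10.72 mg/L.

10.7 mg/L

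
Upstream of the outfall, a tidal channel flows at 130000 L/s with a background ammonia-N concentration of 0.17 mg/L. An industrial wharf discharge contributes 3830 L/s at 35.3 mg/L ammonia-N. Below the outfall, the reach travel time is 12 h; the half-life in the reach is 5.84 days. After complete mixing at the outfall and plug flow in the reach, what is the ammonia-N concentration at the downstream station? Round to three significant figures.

Mixed concentration C = ΣQC/ΣQ = (130000·0.1700 + 3830·35.30) / 133800 = 157300/133800 = 1.175 mg/L.
Half-life 5.84 d → k = ln 2 / 5.84 = 0.1187 d⁻¹.
After decay, C = 1.175 × e^(−kt) = 1.175 × 0.9424 = 1.108 mg/L.

1.11 mg/L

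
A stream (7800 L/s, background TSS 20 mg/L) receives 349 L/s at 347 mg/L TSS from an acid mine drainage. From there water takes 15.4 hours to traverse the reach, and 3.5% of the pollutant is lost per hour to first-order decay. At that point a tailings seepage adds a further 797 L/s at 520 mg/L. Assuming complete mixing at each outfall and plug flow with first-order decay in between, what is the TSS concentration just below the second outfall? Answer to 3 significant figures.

64.2 mg/L

Mixed concentration C = ΣQC/ΣQ = (7800·20.00 + 349.0·347.0) / 8149 = 277100/8149 = 34.00 mg/L; combined flow 8149 L/s.
3.5%/h lost → k = −ln(1 − 0.035) = 0.03563 h⁻¹.
Decay over the reach: 34.00·exp(−kt) = 34.00·0.5777 = 19.65 mg/L.
Second outfall: C = (8149·19.65 + 797.0·520.0)/8946 = 64.22 mg/L.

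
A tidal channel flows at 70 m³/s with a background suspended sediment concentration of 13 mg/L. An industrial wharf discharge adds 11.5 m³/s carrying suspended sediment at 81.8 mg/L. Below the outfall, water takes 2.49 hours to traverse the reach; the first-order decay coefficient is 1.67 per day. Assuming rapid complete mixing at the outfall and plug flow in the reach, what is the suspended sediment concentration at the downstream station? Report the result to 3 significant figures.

19.1 mg/L

Mass balance: C = (70.00·13.00 + 11.50·81.80) / 81.50 = 1851/81.50 = 22.71 mg/L.
Applying C = C₀e^(−kt): 22.71 × 0.8409 = 19.10 mg/L.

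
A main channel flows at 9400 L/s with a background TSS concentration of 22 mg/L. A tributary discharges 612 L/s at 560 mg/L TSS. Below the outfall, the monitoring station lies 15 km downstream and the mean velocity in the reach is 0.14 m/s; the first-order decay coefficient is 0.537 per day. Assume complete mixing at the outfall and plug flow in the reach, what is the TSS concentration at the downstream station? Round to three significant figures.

28.2 mg/L

Flow-weighted average: C = (9400·22.00 + 612.0·560.0) / 10010 = 549500/10010 = 54.89 mg/L.
Travel time t = 15·1000 / 0.14 = 107100 s = 29.76 h.
First-order decay: C = 54.89·exp(−k·t) = 54.89·0.5138 = 28.20 mg/L.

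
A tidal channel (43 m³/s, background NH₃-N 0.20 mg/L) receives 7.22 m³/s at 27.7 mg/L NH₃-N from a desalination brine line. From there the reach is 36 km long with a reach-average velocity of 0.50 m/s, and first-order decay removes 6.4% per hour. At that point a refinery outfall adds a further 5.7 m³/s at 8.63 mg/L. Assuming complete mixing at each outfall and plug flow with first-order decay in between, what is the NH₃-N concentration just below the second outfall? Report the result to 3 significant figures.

Conservation of mass: C = (43.00·0.2000 + 7.220·27.70) / 50.22 = 208.6/50.22 = 4.154 mg/L; combined flow 50.22 m³/s.
Travel time t = 36·1000 / 0.50 = 72000 s = 20.00 h.
6.4%/h lost → k = −ln(1 − 0.064) = 0.06614 h⁻¹.
Decay over the reach: 4.154·exp(−kt) = 4.154·0.2664 = 1.106 mg/L.
Second outfall: C = (50.22·1.106 + 5.700·8.630)/55.92 = 1.873 mg/L.

1.87 mg/L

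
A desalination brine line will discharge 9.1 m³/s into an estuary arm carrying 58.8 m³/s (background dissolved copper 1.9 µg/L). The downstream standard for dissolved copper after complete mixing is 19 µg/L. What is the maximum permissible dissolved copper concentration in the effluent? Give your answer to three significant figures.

129 µg/L

At the limit, (Qr·Cr + Qe·Cₑ)/(Qr + Qe) = 19:
Cₑ = (67.90·19 − 58.80·1.900) / 9.100 = 129.5 µg/L.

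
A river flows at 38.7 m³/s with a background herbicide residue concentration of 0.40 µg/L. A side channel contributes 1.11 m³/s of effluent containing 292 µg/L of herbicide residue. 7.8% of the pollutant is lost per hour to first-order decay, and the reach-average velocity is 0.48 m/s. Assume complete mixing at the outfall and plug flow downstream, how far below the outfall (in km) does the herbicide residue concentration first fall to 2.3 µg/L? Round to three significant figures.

After mixing, C = (38.70·0.4000 + 1.110·292.0) / 39.81 = 339.6/39.81 = 8.531 µg/L.
7.8%/h lost → k = −ln(1 − 0.078) = 0.08121 h⁻¹.
Set 8.531·exp(−k·t) = 2.3 → t = ln(8.531/2.3)/k = 58100 s = 16.14 h.
Distance = v·t = 0.48·58100 = 27890 m = 27.89 km.

27.9 km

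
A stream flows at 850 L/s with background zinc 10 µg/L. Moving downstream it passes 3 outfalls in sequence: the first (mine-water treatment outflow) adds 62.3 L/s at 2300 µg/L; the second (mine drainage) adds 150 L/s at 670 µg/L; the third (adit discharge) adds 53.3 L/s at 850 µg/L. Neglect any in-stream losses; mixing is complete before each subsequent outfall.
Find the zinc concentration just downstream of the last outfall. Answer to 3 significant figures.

267 µg/L

Below outfall 1: Q → 912.3 L/s, C = (850.0·10.00 + 62.30·2300)/912.3 = 166.4 µg/L.
Below outfall 2: Q → 1062 L/s, C = (912.3·166.4 + 150.0·670.0)/1062 = 237.5 µg/L.
Below outfall 3: Q → 1116 L/s, C = (1062·237.5 + 53.30·850.0)/1116 = 266.8 µg/L.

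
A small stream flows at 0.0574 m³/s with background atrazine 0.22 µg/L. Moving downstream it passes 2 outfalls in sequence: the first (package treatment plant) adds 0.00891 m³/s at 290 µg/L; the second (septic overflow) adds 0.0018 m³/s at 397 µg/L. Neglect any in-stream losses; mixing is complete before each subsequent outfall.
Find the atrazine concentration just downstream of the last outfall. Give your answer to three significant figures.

After outfall 1: Q = 0.05740 + 0.008910 = 0.06631 m³/s; C = (0.05740·0.2200 + 0.008910·290.0)/0.06631 = 39.16 µg/L.
After outfall 2: Q = 0.06631 + 0.001800 = 0.06811 m³/s; C = (0.06631·39.16 + 0.001800·397.0)/0.06811 = 48.61 µg/L.

48.6 µg/L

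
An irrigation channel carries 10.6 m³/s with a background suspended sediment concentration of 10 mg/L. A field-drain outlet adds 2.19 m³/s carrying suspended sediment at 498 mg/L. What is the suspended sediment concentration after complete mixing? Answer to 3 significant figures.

93.6 mg/L

Conservation of mass: C = (10.60·10.00 + 2.190·498.0) / 12.79 = 1197/12.79 = 93.56 mg/L.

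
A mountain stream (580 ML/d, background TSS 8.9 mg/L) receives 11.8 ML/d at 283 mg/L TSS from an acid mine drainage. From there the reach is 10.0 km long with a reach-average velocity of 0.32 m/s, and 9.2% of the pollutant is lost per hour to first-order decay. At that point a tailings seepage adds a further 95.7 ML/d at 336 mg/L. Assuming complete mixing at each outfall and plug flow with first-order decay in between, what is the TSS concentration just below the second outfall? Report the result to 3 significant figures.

52.1 mg/L

After mixing, C = (580.0·8.900 + 11.80·283.0) / 591.8 = 8501/591.8 = 14.37 mg/L; combined flow 591.8 ML/d.
Travel time t = 10.0·1000 / 0.32 = 31250 s = 8.681 h.
9.2%/h lost → k = −ln(1 − 0.092) = 0.09651 h⁻¹.
After decay, C = 14.37 × e^(−kt) = 14.37 × 0.4327 = 6.216 mg/L.
At the second outfall, C = (591.8·6.216 + 95.70·336.0) / (591.8 + 95.70) = 52.12 mg/L.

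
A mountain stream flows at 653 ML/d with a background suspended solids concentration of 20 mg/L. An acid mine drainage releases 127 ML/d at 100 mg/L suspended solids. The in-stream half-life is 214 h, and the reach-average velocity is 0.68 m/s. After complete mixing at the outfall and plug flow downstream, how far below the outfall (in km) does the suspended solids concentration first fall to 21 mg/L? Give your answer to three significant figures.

342 km

Mixed concentration C = ΣQC/ΣQ = (653.0·20.00 + 127.0·100.0) / 780.0 = 25760/780.0 = 33.03 mg/L.
Half-life 214 h → k = ln 2 / 214 = 0.003239 h⁻¹ = 0.07774 d⁻¹.
Set 33.03·exp(−k·t) = 21 → t = ln(33.03/21)/k = 503200 s = 139.8 h.
Distance = v·t = 0.68·503200 = 342200 m = 342.2 km.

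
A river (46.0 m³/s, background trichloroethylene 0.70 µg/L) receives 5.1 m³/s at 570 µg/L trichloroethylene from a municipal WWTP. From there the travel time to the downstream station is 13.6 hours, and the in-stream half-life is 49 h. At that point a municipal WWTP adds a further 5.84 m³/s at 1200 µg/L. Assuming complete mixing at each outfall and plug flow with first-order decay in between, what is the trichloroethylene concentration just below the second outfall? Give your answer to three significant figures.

166 µg/L

Mixed concentration C = ΣQC/ΣQ = (46.00·0.7000 + 5.100·570.0) / 51.10 = 2939/51.10 = 57.52 µg/L; combined flow 51.10 m³/s.
Half-life 49 h → k = ln 2 / 49 = 0.01415 h⁻¹ = 0.3395 d⁻¹.
First-order decay: C = 57.52·exp(−k·t) = 57.52·0.8250 = 47.45 µg/L.
Second outfall: C = (51.10·47.45 + 5.840·1200)/56.94 = 165.7 µg/L.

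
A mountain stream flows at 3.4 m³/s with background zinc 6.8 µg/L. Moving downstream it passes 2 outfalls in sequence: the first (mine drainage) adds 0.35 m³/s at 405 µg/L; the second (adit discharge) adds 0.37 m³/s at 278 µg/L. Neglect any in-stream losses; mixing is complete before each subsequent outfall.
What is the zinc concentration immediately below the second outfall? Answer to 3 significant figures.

Outfall 1: combined Q = 3.750 m³/s; C = (3.400·6.800 + 0.3500·405.0)/3.750 = 43.97 µg/L.
Outfall 2: combined Q = 4.120 m³/s; C = (3.750·43.97 + 0.3700·278.0)/4.120 = 64.98 µg/L.

65.0 µg/L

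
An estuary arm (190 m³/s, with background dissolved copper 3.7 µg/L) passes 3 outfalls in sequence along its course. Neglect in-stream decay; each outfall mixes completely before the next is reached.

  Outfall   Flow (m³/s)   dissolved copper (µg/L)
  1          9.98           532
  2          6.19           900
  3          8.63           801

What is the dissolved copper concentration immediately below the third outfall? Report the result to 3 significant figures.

86.1 µg/L

Below outfall 1: Q → 200.0 m³/s, C = (190.0·3.700 + 9.980·532.0)/200.0 = 30.06 µg/L.
Below outfall 2: Q → 206.2 m³/s, C = (200.0·30.06 + 6.190·900.0)/206.2 = 56.18 µg/L.
Below outfall 3: Q → 214.8 m³/s, C = (206.2·56.18 + 8.630·801.0)/214.8 = 86.11 µg/L.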